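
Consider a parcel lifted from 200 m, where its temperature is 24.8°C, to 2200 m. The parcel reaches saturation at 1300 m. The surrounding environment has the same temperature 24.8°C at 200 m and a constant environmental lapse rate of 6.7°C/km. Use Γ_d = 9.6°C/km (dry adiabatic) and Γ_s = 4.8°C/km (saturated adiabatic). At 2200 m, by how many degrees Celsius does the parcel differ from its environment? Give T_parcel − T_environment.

-1.48°C (parcel cooler than environment)

Parcel:
  Dry to 1300 m: -9.6 × 1.1 km = -10.56°C, so T = 14.24°C.
  Saturated to 2200 m: -4.8 × 0.9 km = -4.32°C, so T = 9.92°C.
Environment:
  Environment to 2200 m: -6.7 × 2 km = -13.4°C, so T = 11.4°C.
T_parcel − T_env = 9.92 − 11.4 = -1.48°C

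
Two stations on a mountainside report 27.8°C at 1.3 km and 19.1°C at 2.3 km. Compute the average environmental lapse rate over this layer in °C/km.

8.7°C/km

Γ = −ΔT/Δz = (27.8 − 19.1) / (2300 − 1300) m
  = 8.7°C / 1 km = 8.7°C/km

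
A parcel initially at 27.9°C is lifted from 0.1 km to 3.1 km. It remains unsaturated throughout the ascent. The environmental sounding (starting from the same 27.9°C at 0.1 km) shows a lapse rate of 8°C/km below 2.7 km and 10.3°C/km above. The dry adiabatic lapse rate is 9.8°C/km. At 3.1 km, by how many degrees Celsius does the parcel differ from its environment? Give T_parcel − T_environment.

Parcel:
  100–3100 m, dry: Δz = 3 km ⇒ ΔT = -29.4°C; T = -1.5°C
Environment:
  100–2700 m, environment, lower layer: Δz = 2.6 km ⇒ ΔT = -20.8°C; T = 7.1°C
  2700–3100 m, environment, upper layer: Δz = 0.4 km ⇒ ΔT = -4.12°C; T = 2.98°C
T_parcel − T_env = -1.5 − 2.98 = -4.48°C

-4.48°C (parcel cooler than environment)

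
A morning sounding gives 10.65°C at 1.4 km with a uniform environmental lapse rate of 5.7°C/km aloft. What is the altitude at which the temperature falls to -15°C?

5.9 km

Height above start = (10.65 − (-15)) / 5.7 = 4.5 km
Altitude = 1400 m + 4500 m = 5900 m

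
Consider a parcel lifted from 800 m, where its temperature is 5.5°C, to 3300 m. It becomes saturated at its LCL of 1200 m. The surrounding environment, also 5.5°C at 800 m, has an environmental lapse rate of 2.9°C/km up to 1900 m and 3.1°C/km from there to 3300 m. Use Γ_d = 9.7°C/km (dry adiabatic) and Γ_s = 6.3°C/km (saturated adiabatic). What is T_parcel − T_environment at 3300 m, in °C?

Parcel:
  From 800 m to 1200 m (dry): cools by 9.7 × 0.4 = 3.88°C, giving 1.62°C.
  From 1200 m to 3300 m (saturated): cools by 6.3 × 2.1 = 13.23°C, giving -11.61°C.
Environment:
  From 800 m to 1900 m (environment, lower layer): cools by 2.9 × 1.1 = 3.19°C, giving 2.31°C.
  From 1900 m to 3300 m (environment, upper layer): cools by 3.1 × 1.4 = 4.34°C, giving -2.03°C.
T_parcel − T_env = -11.61 − (-2.03) = -9.58°C

-9.58°C (parcel cooler than environment)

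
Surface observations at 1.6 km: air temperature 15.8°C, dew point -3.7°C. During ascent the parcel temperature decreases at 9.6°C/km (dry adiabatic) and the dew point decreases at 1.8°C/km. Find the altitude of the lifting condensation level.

T and T_d converge at 9.6 − 1.8 = 7.8°C per km
Height above start = (15.8 − (-3.7)) / 7.8 = 2.5 km
LCL altitude = 1600 m + 2500 m = 4100 m

4.1 km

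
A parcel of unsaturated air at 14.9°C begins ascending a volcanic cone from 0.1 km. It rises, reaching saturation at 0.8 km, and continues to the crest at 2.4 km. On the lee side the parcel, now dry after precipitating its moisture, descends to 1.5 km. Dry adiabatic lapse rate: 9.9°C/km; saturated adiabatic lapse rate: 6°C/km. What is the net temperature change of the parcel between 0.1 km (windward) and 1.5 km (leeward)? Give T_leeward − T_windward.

-7.62°C

From 100 m to 800 m (dry): cools by 9.9 × 0.7 = 6.93°C, giving 7.97°C.
From 800 m to 2400 m (saturated): cools by 6 × 1.6 = 9.6°C, giving -1.63°C.
From 2400 m to 1500 m (dry descent): warms by 9.9 × 0.9 = 8.91°C, giving 7.28°C.
Net change vs windward start: 7.28 − 14.9 = -7.62°C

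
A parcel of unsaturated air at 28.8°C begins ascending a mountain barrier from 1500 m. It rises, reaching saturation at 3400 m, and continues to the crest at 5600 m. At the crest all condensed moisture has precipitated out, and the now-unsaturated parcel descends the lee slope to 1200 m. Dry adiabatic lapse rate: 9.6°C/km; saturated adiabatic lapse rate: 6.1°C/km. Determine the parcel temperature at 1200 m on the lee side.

39.38°C

1500–3400 m, dry: Δz = 1.9 km ⇒ ΔT = -18.24°C; T = 10.56°C
3400–5600 m, saturated: Δz = 2.2 km ⇒ ΔT = -13.42°C; T = -2.86°C
5600–1200 m, dry descent: Δz = 4.4 km ⇒ ΔT = +42.24°C; T = 39.38°C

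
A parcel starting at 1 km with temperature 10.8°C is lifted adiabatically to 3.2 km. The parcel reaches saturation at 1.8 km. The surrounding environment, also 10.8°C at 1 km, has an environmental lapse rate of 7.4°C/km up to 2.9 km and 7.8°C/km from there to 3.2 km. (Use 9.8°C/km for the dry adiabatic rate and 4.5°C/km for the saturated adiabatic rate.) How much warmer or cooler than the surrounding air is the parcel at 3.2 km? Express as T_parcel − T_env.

Parcel:
  1000 → 1800 m (dry, 9.8°C/km): ΔT = -9.8 × 0.8 = -7.84°C → T = 2.96°C
  1800 → 3200 m (saturated, 4.5°C/km): ΔT = -4.5 × 1.4 = -6.3°C → T = -3.34°C
Environment:
  1000 → 2900 m (environment, lower layer, 7.4°C/km): ΔT = -7.4 × 1.9 = -14.06°C → T = -3.26°C
  2900 → 3200 m (environment, upper layer, 7.8°C/km): ΔT = -7.8 × 0.3 = -2.34°C → T = -5.6°C
T_parcel − T_env = -3.34 − (-5.6) = +2.26°C

+2.26°C (parcel warmer than environment)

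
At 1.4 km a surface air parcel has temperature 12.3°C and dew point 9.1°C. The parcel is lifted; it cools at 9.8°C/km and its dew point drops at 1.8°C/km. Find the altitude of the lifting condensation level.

T and T_d converge at 9.8 − 1.8 = 8°C per km
Height above start = (12.3 − 9.1) / 8 = 0.4 km
LCL altitude = 1400 m + 400 m = 1800 m

1.8 km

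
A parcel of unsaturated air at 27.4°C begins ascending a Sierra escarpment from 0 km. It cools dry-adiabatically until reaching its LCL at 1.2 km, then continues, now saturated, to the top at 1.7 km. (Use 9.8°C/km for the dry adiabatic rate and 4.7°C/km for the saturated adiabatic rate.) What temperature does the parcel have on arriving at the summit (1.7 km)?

13.29°C

0–1200 m, dry: Δz = 1.2 km ⇒ ΔT = -11.76°C; T = 15.64°C
1200–1700 m, saturated: Δz = 0.5 km ⇒ ΔT = -2.35°C; T = 13.29°C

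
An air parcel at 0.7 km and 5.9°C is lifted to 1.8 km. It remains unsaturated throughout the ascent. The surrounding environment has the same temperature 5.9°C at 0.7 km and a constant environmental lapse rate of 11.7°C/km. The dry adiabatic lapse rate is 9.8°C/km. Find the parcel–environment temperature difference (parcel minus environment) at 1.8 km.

+2.09°C (parcel warmer than environment)

Parcel:
  700 → 1800 m (dry, 9.8°C/km): ΔT = -9.8 × 1.1 = -10.78°C → T = -4.88°C
Environment:
  700 → 1800 m (environment, 11.7°C/km): ΔT = -11.7 × 1.1 = -12.87°C → T = -6.97°C
T_parcel − T_env = -4.88 − (-6.97) = +2.09°C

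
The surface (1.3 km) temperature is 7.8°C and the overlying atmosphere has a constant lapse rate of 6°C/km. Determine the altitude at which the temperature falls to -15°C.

Height above start = (7.8 − (-15)) / 6 = 3.8 km
Altitude = 1300 m + 3800 m = 5100 m

5.1 km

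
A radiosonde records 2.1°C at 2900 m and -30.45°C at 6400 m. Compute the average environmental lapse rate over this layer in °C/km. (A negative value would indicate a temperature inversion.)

Γ = −ΔT/Δz = (2.1 − (-30.45)) / (6400 − 2900) m
  = 32.55°C / 3.5 km = 9.3°C/km

9.3°C/km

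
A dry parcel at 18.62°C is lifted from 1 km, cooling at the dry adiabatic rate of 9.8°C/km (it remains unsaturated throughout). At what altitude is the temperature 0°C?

Height above start = (18.62 − 0) / 9.8 = 1.9 km
Altitude = 1000 m + 1900 m = 2900 m

2.9 km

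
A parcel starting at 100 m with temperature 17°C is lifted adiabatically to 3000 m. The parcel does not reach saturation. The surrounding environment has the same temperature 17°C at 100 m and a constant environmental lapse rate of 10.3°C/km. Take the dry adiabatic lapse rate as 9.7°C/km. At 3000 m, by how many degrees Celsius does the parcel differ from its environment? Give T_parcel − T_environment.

+1.74°C (parcel warmer than environment)

Parcel:
  Dry to 3000 m: -9.7 × 2.9 km = -28.13°C, so T = -11.13°C.
Environment:
  Environment to 3000 m: -10.3 × 2.9 km = -29.87°C, so T = -12.87°C.
T_parcel − T_env = -11.13 − (-12.87) = +1.74°C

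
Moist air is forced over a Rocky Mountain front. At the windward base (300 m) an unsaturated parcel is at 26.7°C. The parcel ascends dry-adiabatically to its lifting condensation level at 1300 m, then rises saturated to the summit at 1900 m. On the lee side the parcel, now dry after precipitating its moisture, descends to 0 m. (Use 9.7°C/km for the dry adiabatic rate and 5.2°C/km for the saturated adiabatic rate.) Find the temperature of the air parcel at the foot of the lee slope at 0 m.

From 300 m to 1300 m (dry): cools by 9.7 × 1 = 9.7°C, giving 17°C.
From 1300 m to 1900 m (saturated): cools by 5.2 × 0.6 = 3.12°C, giving 13.88°C.
From 1900 m to 0 m (dry descent): warms by 9.7 × 1.9 = 18.43°C, giving 32.31°C.

32.31°C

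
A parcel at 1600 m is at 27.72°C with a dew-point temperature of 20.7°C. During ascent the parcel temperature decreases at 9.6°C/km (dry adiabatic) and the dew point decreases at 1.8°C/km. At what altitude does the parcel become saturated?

T and T_d converge at 9.6 − 1.8 = 7.8°C per km
Height above start = (27.72 − 20.7) / 7.8 = 0.9 km
LCL altitude = 1600 m + 900 m = 2500 m

2500 m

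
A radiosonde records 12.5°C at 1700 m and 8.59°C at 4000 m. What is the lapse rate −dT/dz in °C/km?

Γ = −ΔT/Δz = (12.5 − 8.59) / (4000 − 1700) m
  = 3.91°C / 2.3 km = 1.7°C/km

1.7°C/km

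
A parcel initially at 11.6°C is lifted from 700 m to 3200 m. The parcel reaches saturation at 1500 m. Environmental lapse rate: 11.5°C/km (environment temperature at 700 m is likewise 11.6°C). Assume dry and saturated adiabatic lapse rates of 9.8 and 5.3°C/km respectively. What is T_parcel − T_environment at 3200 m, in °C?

Parcel:
  From 700 m to 1500 m (dry): cools by 9.8 × 0.8 = 7.84°C, giving 3.76°C.
  From 1500 m to 3200 m (saturated): cools by 5.3 × 1.7 = 9.01°C, giving -5.25°C.
Environment:
  From 700 m to 3200 m (environment): cools by 11.5 × 2.5 = 28.75°C, giving -17.15°C.
T_parcel − T_env = -5.25 − (-17.15) = +11.9°C

+11.9°C (parcel warmer than environment)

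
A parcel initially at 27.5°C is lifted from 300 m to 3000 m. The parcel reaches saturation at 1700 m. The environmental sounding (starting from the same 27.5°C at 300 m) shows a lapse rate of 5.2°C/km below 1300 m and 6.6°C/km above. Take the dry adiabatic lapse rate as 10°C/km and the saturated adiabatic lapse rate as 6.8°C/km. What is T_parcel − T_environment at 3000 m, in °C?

Parcel:
  From 300 m to 1700 m (dry): cools by 10 × 1.4 = 14°C, giving 13.5°C.
  From 1700 m to 3000 m (saturated): cools by 6.8 × 1.3 = 8.84°C, giving 4.66°C.
Environment:
  From 300 m to 1300 m (environment, lower layer): cools by 5.2 × 1 = 5.2°C, giving 22.3°C.
  From 1300 m to 3000 m (environment, upper layer): cools by 6.6 × 1.7 = 11.22°C, giving 11.08°C.
T_parcel − T_env = 4.66 − 11.08 = -6.42°C

-6.42°C (parcel cooler than environment)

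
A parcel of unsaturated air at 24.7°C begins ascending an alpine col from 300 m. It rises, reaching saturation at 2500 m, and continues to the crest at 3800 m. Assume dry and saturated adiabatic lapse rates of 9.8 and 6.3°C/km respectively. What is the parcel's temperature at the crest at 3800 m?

300 → 2500 m (dry, 9.8°C/km): ΔT = -9.8 × 2.2 = -21.56°C → T = 3.14°C
2500 → 3800 m (saturated, 6.3°C/km): ΔT = -6.3 × 1.3 = -8.19°C → T = -5.05°C

-5.05°C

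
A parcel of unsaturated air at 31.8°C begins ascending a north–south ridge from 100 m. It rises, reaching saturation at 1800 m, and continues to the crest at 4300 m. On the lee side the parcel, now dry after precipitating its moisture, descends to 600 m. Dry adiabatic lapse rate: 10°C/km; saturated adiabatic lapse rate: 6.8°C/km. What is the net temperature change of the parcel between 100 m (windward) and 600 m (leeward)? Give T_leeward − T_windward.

100–1800 m, dry: Δz = 1.7 km ⇒ ΔT = -17°C; T = 14.8°C
1800–4300 m, saturated: Δz = 2.5 km ⇒ ΔT = -17°C; T = -2.2°C
4300–600 m, dry descent: Δz = 3.7 km ⇒ ΔT = +37°C; T = 34.8°C
Net change vs windward start: 34.8 − 31.8 = +3°C

+3°C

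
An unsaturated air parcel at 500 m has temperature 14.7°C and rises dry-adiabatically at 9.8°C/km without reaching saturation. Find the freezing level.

Height above start = (14.7 − 0) / 9.8 = 1.5 km
Altitude = 500 m + 1500 m = 2000 m

2000 m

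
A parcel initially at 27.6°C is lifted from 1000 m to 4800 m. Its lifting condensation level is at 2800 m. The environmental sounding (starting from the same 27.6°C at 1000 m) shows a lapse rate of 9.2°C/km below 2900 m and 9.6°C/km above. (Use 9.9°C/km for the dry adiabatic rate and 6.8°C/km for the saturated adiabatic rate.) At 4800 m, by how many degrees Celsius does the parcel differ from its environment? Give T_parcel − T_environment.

Parcel:
  From 1000 m to 2800 m (dry): cools by 9.9 × 1.8 = 17.82°C, giving 9.78°C.
  From 2800 m to 4800 m (saturated): cools by 6.8 × 2 = 13.6°C, giving -3.82°C.
Environment:
  From 1000 m to 2900 m (environment, lower layer): cools by 9.2 × 1.9 = 17.48°C, giving 10.12°C.
  From 2900 m to 4800 m (environment, upper layer): cools by 9.6 × 1.9 = 18.24°C, giving -8.12°C.
T_parcel − T_env = -3.82 − (-8.12) = +4.3°C

+4.3°C (parcel warmer than environment)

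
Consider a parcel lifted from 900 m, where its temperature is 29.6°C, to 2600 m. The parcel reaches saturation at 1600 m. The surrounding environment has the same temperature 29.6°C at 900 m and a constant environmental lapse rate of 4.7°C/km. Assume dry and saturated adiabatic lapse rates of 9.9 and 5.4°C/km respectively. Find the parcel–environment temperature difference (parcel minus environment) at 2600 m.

-4.34°C (parcel cooler than environment)

Parcel:
  900 → 1600 m (dry, 9.9°C/km): ΔT = -9.9 × 0.7 = -6.93°C → T = 22.67°C
  1600 → 2600 m (saturated, 5.4°C/km): ΔT = -5.4 × 1 = -5.4°C → T = 17.27°C
Environment:
  900 → 2600 m (environment, 4.7°C/km): ΔT = -4.7 × 1.7 = -7.99°C → T = 21.61°C
T_parcel − T_env = 17.27 − 21.61 = -4.34°C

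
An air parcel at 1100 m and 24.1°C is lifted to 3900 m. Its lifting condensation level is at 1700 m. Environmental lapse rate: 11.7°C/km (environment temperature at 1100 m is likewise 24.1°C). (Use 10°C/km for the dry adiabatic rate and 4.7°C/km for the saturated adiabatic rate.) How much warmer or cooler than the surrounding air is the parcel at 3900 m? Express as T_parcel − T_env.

+16.42°C (parcel warmer than environment)

Parcel:
  From 1100 m to 1700 m (dry): cools by 10 × 0.6 = 6°C, giving 18.1°C.
  From 1700 m to 3900 m (saturated): cools by 4.7 × 2.2 = 10.34°C, giving 7.76°C.
Environment:
  From 1100 m to 3900 m (environment): cools by 11.7 × 2.8 = 32.76°C, giving -8.66°C.
T_parcel − T_env = 7.76 − (-8.66) = +16.42°C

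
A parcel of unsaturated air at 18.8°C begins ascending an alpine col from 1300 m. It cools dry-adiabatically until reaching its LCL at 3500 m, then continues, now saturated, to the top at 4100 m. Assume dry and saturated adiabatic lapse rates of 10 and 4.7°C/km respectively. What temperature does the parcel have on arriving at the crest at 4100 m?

-6.02°C

1300–3500 m, dry: Δz = 2.2 km ⇒ ΔT = -22°C; T = -3.2°C
3500–4100 m, saturated: Δz = 0.6 km ⇒ ΔT = -2.82°C; T = -6.02°C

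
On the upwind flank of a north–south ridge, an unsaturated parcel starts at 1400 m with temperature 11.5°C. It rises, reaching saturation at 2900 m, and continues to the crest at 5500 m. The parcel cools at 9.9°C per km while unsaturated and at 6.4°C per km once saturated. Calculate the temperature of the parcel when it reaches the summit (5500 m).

-19.99°C

1400 → 2900 m (dry, 9.9°C/km): ΔT = -9.9 × 1.5 = -14.85°C → T = -3.35°C
2900 → 5500 m (saturated, 6.4°C/km): ΔT = -6.4 × 2.6 = -16.64°C → T = -19.99°C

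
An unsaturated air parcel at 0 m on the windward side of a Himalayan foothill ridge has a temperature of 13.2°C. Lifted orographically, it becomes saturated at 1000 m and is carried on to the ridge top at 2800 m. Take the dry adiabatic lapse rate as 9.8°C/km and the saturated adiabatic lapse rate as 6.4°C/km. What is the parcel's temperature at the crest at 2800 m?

From 0 m to 1000 m (dry): cools by 9.8 × 1 = 9.8°C, giving 3.4°C.
From 1000 m to 2800 m (saturated): cools by 6.4 × 1.8 = 11.52°C, giving -8.12°C.

-8.12°C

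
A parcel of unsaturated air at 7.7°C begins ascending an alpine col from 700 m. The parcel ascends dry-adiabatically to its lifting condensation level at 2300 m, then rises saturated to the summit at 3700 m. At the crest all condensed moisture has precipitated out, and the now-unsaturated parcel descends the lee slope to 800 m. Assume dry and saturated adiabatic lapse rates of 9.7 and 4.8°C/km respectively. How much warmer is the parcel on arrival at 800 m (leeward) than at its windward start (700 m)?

Dry to 2300 m: -9.7 × 1.6 km = -15.52°C, so T = -7.82°C.
Saturated to 3700 m: -4.8 × 1.4 km = -6.72°C, so T = -14.54°C.
Dry descent to 800 m: +9.7 × 2.9 km = +28.13°C, so T = 13.59°C.
Net change vs windward start: 13.59 − 7.7 = +5.89°C

+5.89°C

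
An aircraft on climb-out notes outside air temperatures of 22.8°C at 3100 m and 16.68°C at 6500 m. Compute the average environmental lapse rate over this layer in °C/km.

1.8°C/km

Γ = −ΔT/Δz = (22.8 − 16.68) / (6500 − 3100) m
  = 6.12°C / 3.4 km = 1.8°C/km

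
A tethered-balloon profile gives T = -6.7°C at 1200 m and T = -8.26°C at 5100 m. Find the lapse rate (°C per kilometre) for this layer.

0.4°C/km

Γ = −ΔT/Δz = (-6.7 − (-8.26)) / (5100 − 1200) m
  = 1.56°C / 3.9 km = 0.4°C/km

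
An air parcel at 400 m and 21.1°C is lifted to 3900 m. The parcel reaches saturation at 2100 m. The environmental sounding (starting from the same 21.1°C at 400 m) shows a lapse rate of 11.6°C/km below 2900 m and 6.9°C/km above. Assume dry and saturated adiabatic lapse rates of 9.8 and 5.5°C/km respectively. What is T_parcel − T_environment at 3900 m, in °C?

+9.34°C (parcel warmer than environment)

Parcel:
  Dry to 2100 m: -9.8 × 1.7 km = -16.66°C, so T = 4.44°C.
  Saturated to 3900 m: -5.5 × 1.8 km = -9.9°C, so T = -5.46°C.
Environment:
  Environment, lower layer to 2900 m: -11.6 × 2.5 km = -29°C, so T = -7.9°C.
  Environment, upper layer to 3900 m: -6.9 × 1 km = -6.9°C, so T = -14.8°C.
T_parcel − T_env = -5.46 − (-14.8) = +9.34°C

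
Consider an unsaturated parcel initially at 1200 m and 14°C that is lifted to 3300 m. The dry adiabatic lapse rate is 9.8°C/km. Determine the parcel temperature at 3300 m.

From 1200 m to 3300 m (dry adiabatic): cools by 9.8 × 2.1 = 20.58°C, giving -6.58°C.

-6.58°C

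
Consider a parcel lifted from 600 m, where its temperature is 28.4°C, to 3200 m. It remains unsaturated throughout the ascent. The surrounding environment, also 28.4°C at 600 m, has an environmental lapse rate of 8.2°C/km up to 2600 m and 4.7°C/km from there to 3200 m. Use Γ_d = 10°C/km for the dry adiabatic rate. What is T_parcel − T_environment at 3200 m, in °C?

-6.78°C (parcel cooler than environment)

Parcel:
  600 → 3200 m (dry, 10°C/km): ΔT = -10 × 2.6 = -26°C → T = 2.4°C
Environment:
  600 → 2600 m (environment, lower layer, 8.2°C/km): ΔT = -8.2 × 2 = -16.4°C → T = 12°C
  2600 → 3200 m (environment, upper layer, 4.7°C/km): ΔT = -4.7 × 0.6 = -2.82°C → T = 9.18°C
T_parcel − T_env = 2.4 − 9.18 = -6.78°C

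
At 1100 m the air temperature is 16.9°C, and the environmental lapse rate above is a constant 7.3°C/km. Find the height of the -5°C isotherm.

Height above start = (16.9 − (-5)) / 7.3 = 3 km
Altitude = 1100 m + 3000 m = 4100 m

4100 m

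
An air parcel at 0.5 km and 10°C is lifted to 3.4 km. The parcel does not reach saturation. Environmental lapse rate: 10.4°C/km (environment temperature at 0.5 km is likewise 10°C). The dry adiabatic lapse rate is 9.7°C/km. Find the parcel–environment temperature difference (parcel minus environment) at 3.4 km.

Parcel:
  From 500 m to 3400 m (dry): cools by 9.7 × 2.9 = 28.13°C, giving -18.13°C.
Environment:
  From 500 m to 3400 m (environment): cools by 10.4 × 2.9 = 30.16°C, giving -20.16°C.
T_parcel − T_env = -18.13 − (-20.16) = +2.03°C

+2.03°C (parcel warmer than environment)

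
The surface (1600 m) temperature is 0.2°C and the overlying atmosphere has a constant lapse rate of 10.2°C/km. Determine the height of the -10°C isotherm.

2600 m

Height above start = (0.2 − (-10)) / 10.2 = 1 km
Altitude = 1600 m + 1000 m = 2600 m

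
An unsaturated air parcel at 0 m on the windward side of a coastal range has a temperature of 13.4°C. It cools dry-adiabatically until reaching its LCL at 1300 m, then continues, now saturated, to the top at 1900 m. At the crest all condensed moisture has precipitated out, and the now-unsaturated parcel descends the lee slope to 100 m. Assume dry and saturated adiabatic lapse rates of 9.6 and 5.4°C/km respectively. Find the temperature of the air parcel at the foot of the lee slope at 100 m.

14.96°C

0–1300 m, dry: Δz = 1.3 km ⇒ ΔT = -12.48°C; T = 0.92°C
1300–1900 m, saturated: Δz = 0.6 km ⇒ ΔT = -3.24°C; T = -2.32°C
1900–100 m, dry descent: Δz = 1.8 km ⇒ ΔT = +17.28°C; T = 14.96°C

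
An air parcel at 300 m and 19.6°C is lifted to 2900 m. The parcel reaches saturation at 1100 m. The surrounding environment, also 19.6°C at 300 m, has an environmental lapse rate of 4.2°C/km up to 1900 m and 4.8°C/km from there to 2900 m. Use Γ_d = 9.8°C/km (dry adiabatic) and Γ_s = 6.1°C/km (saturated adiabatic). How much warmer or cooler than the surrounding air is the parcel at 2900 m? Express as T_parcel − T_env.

Parcel:
  From 300 m to 1100 m (dry): cools by 9.8 × 0.8 = 7.84°C, giving 11.76°C.
  From 1100 m to 2900 m (saturated): cools by 6.1 × 1.8 = 10.98°C, giving 0.78°C.
Environment:
  From 300 m to 1900 m (environment, lower layer): cools by 4.2 × 1.6 = 6.72°C, giving 12.88°C.
  From 1900 m to 2900 m (environment, upper layer): cools by 4.8 × 1 = 4.8°C, giving 8.08°C.
T_parcel − T_env = 0.78 − 8.08 = -7.3°C

-7.3°C (parcel cooler than environment)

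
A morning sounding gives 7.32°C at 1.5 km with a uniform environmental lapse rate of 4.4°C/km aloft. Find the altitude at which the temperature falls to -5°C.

4.3 km

Height above start = (7.32 − (-5)) / 4.4 = 2.8 km
Altitude = 1500 m + 2800 m = 4300 m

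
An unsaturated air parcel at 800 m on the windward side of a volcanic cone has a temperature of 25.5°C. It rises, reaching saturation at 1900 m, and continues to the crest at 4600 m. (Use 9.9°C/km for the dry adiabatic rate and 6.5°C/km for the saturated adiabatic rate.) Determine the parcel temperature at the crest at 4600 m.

-2.94°C

Dry to 1900 m: -9.9 × 1.1 km = -10.89°C, so T = 14.61°C.
Saturated to 4600 m: -6.5 × 2.7 km = -17.55°C, so T = -2.94°C.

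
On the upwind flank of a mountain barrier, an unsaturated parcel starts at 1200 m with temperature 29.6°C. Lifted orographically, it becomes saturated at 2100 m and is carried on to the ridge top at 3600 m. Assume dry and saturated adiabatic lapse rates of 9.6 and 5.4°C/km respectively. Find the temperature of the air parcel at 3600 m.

Dry to 2100 m: -9.6 × 0.9 km = -8.64°C, so T = 20.96°C.
Saturated to 3600 m: -5.4 × 1.5 km = -8.1°C, so T = 12.86°C.

12.86°C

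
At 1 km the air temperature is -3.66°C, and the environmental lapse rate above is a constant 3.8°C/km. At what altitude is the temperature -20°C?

Height above start = (-3.66 − (-20)) / 3.8 = 4.3 km
Altitude = 1000 m + 4300 m = 5300 m

5.3 km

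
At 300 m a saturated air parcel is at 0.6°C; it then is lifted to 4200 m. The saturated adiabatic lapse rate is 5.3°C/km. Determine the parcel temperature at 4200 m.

300 → 4200 m (saturated adiabatic, 5.3°C/km): ΔT = -5.3 × 3.9 = -20.67°C → T = -20.07°C

-20.07°C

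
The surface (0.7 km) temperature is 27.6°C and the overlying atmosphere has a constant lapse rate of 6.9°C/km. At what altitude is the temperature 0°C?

4.7 km

Height above start = (27.6 − 0) / 6.9 = 4 km
Altitude = 700 m + 4000 m = 4700 m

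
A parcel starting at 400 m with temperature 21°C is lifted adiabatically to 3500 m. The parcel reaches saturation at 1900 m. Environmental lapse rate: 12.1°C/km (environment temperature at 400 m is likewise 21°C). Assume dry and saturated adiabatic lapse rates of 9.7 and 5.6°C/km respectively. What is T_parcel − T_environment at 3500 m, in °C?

Parcel:
  Dry to 1900 m: -9.7 × 1.5 km = -14.55°C, so T = 6.45°C.
  Saturated to 3500 m: -5.6 × 1.6 km = -8.96°C, so T = -2.51°C.
Environment:
  Environment to 3500 m: -12.1 × 3.1 km = -37.51°C, so T = -16.51°C.
T_parcel − T_env = -2.51 − (-16.51) = +14°C

+14°C (parcel warmer than environment)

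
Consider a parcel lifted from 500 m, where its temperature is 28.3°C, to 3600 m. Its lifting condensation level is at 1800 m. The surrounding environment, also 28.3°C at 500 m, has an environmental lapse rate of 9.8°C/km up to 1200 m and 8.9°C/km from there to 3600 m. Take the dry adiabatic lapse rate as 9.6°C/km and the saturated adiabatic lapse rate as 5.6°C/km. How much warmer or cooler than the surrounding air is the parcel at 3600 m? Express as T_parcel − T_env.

+5.66°C (parcel warmer than environment)

Parcel:
  Dry to 1800 m: -9.6 × 1.3 km = -12.48°C, so T = 15.82°C.
  Saturated to 3600 m: -5.6 × 1.8 km = -10.08°C, so T = 5.74°C.
Environment:
  Environment, lower layer to 1200 m: -9.8 × 0.7 km = -6.86°C, so T = 21.44°C.
  Environment, upper layer to 3600 m: -8.9 × 2.4 km = -21.36°C, so T = 0.08°C.
T_parcel − T_env = 5.74 − 0.08 = +5.66°C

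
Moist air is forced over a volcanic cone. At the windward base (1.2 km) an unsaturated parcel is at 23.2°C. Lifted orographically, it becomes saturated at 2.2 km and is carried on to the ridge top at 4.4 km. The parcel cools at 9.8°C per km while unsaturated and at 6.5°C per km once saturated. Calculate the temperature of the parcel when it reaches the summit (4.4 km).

-0.9°C

Dry to 2200 m: -9.8 × 1 km = -9.8°C, so T = 13.4°C.
Saturated to 4400 m: -6.5 × 2.2 km = -14.3°C, so T = -0.9°C.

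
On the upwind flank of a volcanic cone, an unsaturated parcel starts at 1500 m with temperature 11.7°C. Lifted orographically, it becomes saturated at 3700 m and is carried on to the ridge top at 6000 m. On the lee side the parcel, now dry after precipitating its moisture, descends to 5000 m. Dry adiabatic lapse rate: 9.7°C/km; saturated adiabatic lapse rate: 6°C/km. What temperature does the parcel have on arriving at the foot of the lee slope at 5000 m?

-13.74°C

Dry to 3700 m: -9.7 × 2.2 km = -21.34°C, so T = -9.64°C.
Saturated to 6000 m: -6 × 2.3 km = -13.8°C, so T = -23.44°C.
Dry descent to 5000 m: +9.7 × 1 km = +9.7°C, so T = -13.74°C.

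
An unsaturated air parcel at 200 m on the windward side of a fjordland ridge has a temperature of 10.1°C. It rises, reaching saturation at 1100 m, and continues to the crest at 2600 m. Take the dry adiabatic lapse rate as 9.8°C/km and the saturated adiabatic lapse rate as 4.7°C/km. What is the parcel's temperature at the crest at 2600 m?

200 → 1100 m (dry, 9.8°C/km): ΔT = -9.8 × 0.9 = -8.82°C → T = 1.28°C
1100 → 2600 m (saturated, 4.7°C/km): ΔT = -4.7 × 1.5 = -7.05°C → T = -5.77°C

-5.77°C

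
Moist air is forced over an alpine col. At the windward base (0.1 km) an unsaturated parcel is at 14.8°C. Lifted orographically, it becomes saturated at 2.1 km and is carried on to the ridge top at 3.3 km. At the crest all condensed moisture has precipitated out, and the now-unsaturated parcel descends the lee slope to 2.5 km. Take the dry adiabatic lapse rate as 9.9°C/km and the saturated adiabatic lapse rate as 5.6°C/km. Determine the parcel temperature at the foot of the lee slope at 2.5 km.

From 100 m to 2100 m (dry): cools by 9.9 × 2 = 19.8°C, giving -5°C.
From 2100 m to 3300 m (saturated): cools by 5.6 × 1.2 = 6.72°C, giving -11.72°C.
From 3300 m to 2500 m (dry descent): warms by 9.9 × 0.8 = 7.92°C, giving -3.8°C.

-3.8°C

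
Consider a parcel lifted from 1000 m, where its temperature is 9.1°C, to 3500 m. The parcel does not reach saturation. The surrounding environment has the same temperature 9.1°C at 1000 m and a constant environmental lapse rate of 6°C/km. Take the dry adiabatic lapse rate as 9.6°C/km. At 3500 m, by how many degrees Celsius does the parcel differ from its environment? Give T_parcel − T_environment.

Parcel:
  1000 → 3500 m (dry, 9.6°C/km): ΔT = -9.6 × 2.5 = -24°C → T = -14.9°C
Environment:
  1000 → 3500 m (environment, 6°C/km): ΔT = -6 × 2.5 = -15°C → T = -5.9°C
T_parcel − T_env = -14.9 − (-5.9) = -9°C

-9°C (parcel cooler than environment)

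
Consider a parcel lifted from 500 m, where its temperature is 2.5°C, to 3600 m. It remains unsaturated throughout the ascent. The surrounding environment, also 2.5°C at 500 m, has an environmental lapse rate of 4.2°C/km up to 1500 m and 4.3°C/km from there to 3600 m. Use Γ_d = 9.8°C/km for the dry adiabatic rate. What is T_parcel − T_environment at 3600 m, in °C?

Parcel:
  500 → 3600 m (dry, 9.8°C/km): ΔT = -9.8 × 3.1 = -30.38°C → T = -27.88°C
Environment:
  500 → 1500 m (environment, lower layer, 4.2°C/km): ΔT = -4.2 × 1 = -4.2°C → T = -1.7°C
  1500 → 3600 m (environment, upper layer, 4.3°C/km): ΔT = -4.3 × 2.1 = -9.03°C → T = -10.73°C
T_parcel − T_env = -27.88 − (-10.73) = -17.15°C

-17.15°C (parcel cooler than environment)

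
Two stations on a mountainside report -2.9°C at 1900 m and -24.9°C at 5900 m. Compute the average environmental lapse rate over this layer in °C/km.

5.5°C/km

Γ = −ΔT/Δz = (-2.9 − (-24.9)) / (5900 − 1900) m
  = 22°C / 4 km = 5.5°C/km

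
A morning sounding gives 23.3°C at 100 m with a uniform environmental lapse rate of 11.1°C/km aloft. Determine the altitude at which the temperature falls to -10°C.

3100 m

Height above start = (23.3 − (-10)) / 11.1 = 3 km
Altitude = 100 m + 3000 m = 3100 m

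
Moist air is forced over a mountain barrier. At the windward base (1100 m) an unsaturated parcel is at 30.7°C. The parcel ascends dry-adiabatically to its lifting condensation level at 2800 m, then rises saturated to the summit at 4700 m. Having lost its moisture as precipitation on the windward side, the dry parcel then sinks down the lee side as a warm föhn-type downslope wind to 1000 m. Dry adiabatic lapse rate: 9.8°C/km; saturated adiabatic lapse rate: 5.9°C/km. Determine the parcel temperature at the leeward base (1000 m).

39.09°C

Dry to 2800 m: -9.8 × 1.7 km = -16.66°C, so T = 14.04°C.
Saturated to 4700 m: -5.9 × 1.9 km = -11.21°C, so T = 2.83°C.
Dry descent to 1000 m: +9.8 × 3.7 km = +36.26°C, so T = 39.09°C.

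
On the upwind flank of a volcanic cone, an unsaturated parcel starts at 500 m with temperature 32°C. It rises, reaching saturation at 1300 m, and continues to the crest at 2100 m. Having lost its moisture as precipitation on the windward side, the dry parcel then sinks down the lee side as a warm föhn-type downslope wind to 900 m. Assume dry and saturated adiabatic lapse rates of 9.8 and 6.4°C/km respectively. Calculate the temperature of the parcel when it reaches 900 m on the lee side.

500 → 1300 m (dry, 9.8°C/km): ΔT = -9.8 × 0.8 = -7.84°C → T = 24.16°C
1300 → 2100 m (saturated, 6.4°C/km): ΔT = -6.4 × 0.8 = -5.12°C → T = 19.04°C
2100 → 900 m (dry descent, 9.8°C/km): ΔT = +9.8 × 1.2 = +11.76°C → T = 30.8°C

30.8°C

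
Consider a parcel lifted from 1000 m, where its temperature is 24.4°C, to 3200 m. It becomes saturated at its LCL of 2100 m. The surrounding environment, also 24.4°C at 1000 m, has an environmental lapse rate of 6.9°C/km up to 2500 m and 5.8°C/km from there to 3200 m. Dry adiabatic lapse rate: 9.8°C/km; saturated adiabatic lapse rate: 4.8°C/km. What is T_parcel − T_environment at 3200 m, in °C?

-1.65°C (parcel cooler than environment)

Parcel:
  1000–2100 m, dry: Δz = 1.1 km ⇒ ΔT = -10.78°C; T = 13.62°C
  2100–3200 m, saturated: Δz = 1.1 km ⇒ ΔT = -5.28°C; T = 8.34°C
Environment:
  1000–2500 m, environment, lower layer: Δz = 1.5 km ⇒ ΔT = -10.35°C; T = 14.05°C
  2500–3200 m, environment, upper layer: Δz = 0.7 km ⇒ ΔT = -4.06°C; T = 9.99°C
T_parcel − T_env = 8.34 − 9.99 = -1.65°C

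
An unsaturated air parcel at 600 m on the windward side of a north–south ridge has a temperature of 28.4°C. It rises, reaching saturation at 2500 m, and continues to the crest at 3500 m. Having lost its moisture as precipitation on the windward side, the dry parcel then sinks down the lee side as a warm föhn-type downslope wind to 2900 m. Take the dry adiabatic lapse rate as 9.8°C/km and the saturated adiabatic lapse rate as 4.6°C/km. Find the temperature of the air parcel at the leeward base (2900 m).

600 → 2500 m (dry, 9.8°C/km): ΔT = -9.8 × 1.9 = -18.62°C → T = 9.78°C
2500 → 3500 m (saturated, 4.6°C/km): ΔT = -4.6 × 1 = -4.6°C → T = 5.18°C
3500 → 2900 m (dry descent, 9.8°C/km): ΔT = +9.8 × 0.6 = +5.88°C → T = 11.06°C

11.06°C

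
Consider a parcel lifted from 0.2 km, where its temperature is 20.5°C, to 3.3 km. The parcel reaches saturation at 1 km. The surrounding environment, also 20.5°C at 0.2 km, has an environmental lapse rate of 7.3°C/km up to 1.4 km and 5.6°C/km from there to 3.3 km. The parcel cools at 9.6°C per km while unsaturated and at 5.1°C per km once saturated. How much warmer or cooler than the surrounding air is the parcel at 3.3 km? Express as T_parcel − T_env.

-0.01°C (parcel cooler than environment)

Parcel:
  200 → 1000 m (dry, 9.6°C/km): ΔT = -9.6 × 0.8 = -7.68°C → T = 12.82°C
  1000 → 3300 m (saturated, 5.1°C/km): ΔT = -5.1 × 2.3 = -11.73°C → T = 1.09°C
Environment:
  200 → 1400 m (environment, lower layer, 7.3°C/km): ΔT = -7.3 × 1.2 = -8.76°C → T = 11.74°C
  1400 → 3300 m (environment, upper layer, 5.6°C/km): ΔT = -5.6 × 1.9 = -10.64°C → T = 1.1°C
T_parcel − T_env = 1.09 − 1.1 = -0.01°C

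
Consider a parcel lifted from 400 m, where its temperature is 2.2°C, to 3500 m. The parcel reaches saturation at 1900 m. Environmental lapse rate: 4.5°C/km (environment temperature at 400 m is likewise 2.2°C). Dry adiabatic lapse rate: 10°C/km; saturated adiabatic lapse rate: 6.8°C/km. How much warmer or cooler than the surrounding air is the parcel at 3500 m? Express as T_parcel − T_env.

-11.93°C (parcel cooler than environment)

Parcel:
  Dry to 1900 m: -10 × 1.5 km = -15°C, so T = -12.8°C.
  Saturated to 3500 m: -6.8 × 1.6 km = -10.88°C, so T = -23.68°C.
Environment:
  Environment to 3500 m: -4.5 × 3.1 km = -13.95°C, so T = -11.75°C.
T_parcel − T_env = -23.68 − (-11.75) = -11.93°C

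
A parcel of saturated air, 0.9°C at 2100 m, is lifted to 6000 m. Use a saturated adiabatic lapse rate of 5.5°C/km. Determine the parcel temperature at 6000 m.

-20.55°C

Saturated adiabatic to 6000 m: -5.5 × 3.9 km = -21.45°C, so T = -20.55°C.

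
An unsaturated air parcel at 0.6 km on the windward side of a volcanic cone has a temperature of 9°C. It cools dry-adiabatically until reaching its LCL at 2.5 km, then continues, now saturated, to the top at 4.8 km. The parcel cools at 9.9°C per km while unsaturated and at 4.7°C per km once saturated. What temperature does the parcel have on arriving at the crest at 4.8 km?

600–2500 m, dry: Δz = 1.9 km ⇒ ΔT = -18.81°C; T = -9.81°C
2500–4800 m, saturated: Δz = 2.3 km ⇒ ΔT = -10.81°C; T = -20.62°C

-20.62°C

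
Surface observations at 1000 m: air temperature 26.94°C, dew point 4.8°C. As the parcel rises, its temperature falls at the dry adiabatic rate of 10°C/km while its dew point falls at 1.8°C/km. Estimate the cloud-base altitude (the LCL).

T and T_d converge at 10 − 1.8 = 8.2°C per km
Height above start = (26.94 − 4.8) / 8.2 = 2.7 km
LCL altitude = 1000 m + 2700 m = 3700 m

3700 m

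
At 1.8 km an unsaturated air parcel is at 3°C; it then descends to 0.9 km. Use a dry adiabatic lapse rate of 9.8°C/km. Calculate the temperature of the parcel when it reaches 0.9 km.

From 1800 m to 900 m (dry adiabatic): warms by 9.8 × 0.9 = 8.82°C, giving 11.82°C.

11.82°C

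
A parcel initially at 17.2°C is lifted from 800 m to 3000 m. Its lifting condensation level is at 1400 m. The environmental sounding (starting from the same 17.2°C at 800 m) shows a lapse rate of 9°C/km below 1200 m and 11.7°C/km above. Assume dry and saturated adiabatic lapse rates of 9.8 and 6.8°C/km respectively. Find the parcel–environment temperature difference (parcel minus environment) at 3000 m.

+7.9°C (parcel warmer than environment)

Parcel:
  800 → 1400 m (dry, 9.8°C/km): ΔT = -9.8 × 0.6 = -5.88°C → T = 11.32°C
  1400 → 3000 m (saturated, 6.8°C/km): ΔT = -6.8 × 1.6 = -10.88°C → T = 0.44°C
Environment:
  800 → 1200 m (environment, lower layer, 9°C/km): ΔT = -9 × 0.4 = -3.6°C → T = 13.6°C
  1200 → 3000 m (environment, upper layer, 11.7°C/km): ΔT = -11.7 × 1.8 = -21.06°C → T = -7.46°C
T_parcel − T_env = 0.44 − (-7.46) = +7.9°C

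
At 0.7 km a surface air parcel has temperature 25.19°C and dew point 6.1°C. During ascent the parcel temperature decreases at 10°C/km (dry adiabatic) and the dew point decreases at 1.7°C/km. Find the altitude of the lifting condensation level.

T and T_d converge at 10 − 1.7 = 8.3°C per km
Height above start = (25.19 − 6.1) / 8.3 = 2.3 km
LCL altitude = 700 m + 2300 m = 3000 m

3 km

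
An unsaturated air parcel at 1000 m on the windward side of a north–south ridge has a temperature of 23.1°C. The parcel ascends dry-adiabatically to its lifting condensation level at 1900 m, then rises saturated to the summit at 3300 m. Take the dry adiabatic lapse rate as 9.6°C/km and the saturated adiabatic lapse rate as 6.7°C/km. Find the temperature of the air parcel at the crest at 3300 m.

5.08°C

From 1000 m to 1900 m (dry): cools by 9.6 × 0.9 = 8.64°C, giving 14.46°C.
From 1900 m to 3300 m (saturated): cools by 6.7 × 1.4 = 9.38°C, giving 5.08°C.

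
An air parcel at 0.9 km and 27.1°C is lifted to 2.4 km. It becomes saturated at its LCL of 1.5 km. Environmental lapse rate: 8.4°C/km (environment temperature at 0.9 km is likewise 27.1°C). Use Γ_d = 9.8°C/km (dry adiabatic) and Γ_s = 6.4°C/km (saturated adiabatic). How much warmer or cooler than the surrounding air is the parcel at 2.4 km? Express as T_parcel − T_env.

Parcel:
  From 900 m to 1500 m (dry): cools by 9.8 × 0.6 = 5.88°C, giving 21.22°C.
  From 1500 m to 2400 m (saturated): cools by 6.4 × 0.9 = 5.76°C, giving 15.46°C.
Environment:
  From 900 m to 2400 m (environment): cools by 8.4 × 1.5 = 12.6°C, giving 14.5°C.
T_parcel − T_env = 15.46 − 14.5 = +0.96°C

+0.96°C (parcel warmer than environment)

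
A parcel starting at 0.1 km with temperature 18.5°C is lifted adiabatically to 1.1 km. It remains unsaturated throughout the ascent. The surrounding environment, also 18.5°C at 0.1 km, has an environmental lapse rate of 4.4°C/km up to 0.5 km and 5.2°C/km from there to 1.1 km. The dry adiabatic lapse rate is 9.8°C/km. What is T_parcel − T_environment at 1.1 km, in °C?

-4.92°C (parcel cooler than environment)

Parcel:
  100 → 1100 m (dry, 9.8°C/km): ΔT = -9.8 × 1 = -9.8°C → T = 8.7°C
Environment:
  100 → 500 m (environment, lower layer, 4.4°C/km): ΔT = -4.4 × 0.4 = -1.76°C → T = 16.74°C
  500 → 1100 m (environment, upper layer, 5.2°C/km): ΔT = -5.2 × 0.6 = -3.12°C → T = 13.62°C
T_parcel − T_env = 8.7 − 13.62 = -4.92°C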